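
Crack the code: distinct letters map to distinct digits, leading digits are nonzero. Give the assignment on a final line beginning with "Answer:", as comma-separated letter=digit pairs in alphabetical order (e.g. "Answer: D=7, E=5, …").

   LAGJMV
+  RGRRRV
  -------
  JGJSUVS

Step 1. [col 1: V + V ≡ S (mod 10)] no forcing yet in column 1 (carry-in 0); V=8 is free and consistent — try it ⇒ V=8.
Step 2. [J] the sum has 7 digits but both addends have 6; that extra leading digit J is the final carry, namely 1, so J=1.
Step 3. [col 1: V + V ≡ S (mod 10)] column 1 reads V+V+carry(0)=S with V=8; with digits 1,8 already taken and all letters distinct, the only value for S is 6 ⇒ S=6.
Step 4. [col 2: M + R ≡ V (mod 10)] several values work for R in column 2 (M + R ≡ V (mod 10), carry-in 1); try R=4. So R=4.
Step 5. [col 2: M + R ≡ V (mod 10)] in column 2 we have M+R≡V with carry-in 1; given R=4, V=8 and digits 1,4,6,8 already taken and all letters distinct, that pins M to 3 ⇒ M=3.
Step 6. [col 3: J + R ≡ U (mod 10)] in column 3 we have J+R≡U with carry-in 0; given J=1, R=4 and digits 1,3,4,6,8 already taken and all letters distinct, that pins U to 5. So U=5.
Step 7. [col 4: G + R ≡ S (mod 10)] column 4: given R=4, S=6, carry-in 0, and digits 1,3,4,5,6,8 already taken and all letters distinct, G+R≡S (mod 10) forces G=2. So G=2.
Step 8. [col 5: A + G ≡ J (mod 10)] in column 5 we have A+G≡J with carry-in 0; given G=2, J=1 and digits 1,2,3,4,5,6,8 already taken and all letters distinct, that pins A to 9. So A=9.
Step 9. [col 6: L + R ≡ G (mod 10)] from column 6 (R=4, G=2, carry-in 1, digits 1,2,3,4,5,6,8,9 already taken and all letters distinct): L must equal 7 ⇒ L=7.

Answer: A=9, G=2, J=1, L=7, M=3, R=4, S=6, U=5, V=8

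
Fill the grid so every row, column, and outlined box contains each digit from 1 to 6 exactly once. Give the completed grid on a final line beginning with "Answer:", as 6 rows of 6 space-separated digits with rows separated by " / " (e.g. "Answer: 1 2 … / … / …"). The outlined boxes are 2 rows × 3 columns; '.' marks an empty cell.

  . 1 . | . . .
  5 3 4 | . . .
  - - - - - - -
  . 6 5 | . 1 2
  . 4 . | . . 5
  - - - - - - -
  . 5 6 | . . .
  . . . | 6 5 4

Step 1. [r4c4∈{3}] r4c4 has the single candidate 3, so r4c4=3.
Step 2. [r1c3∈{2}] r1c3 is down to just 2, so r1c3=2.
Step 3. [r1c5∈{3,4,6}] 4 has one home in col 5: r1c5 ⇒ r1c5=4.
Step 4. [r5c1∈{1,2,3,4}] row 5 places 4 nowhere but r5c1 ⇒ r5c1=4.
Step 5. [r5c5∈{2,3}] across col 5, 3 lands solely at r5c5 ⇒ r5c5=3.
Step 6. [r5c4∈{1,2}] r5c4 is the only open cell in row 5 admitting 2 ⇒ r5c4=2.
Step 7. [r6c3∈{1,3}] col 3 places 3 nowhere but r6c3 ⇒ r6c3=3.
Step 8. [r6c1∈{1,2}] 1 has one home in row 6: r6c1. So r6c1=1.
Step 9. [r2c5∈{2,6}] the only places for 6 in col 6 are inside box 2, so r2c5≠6.
Step 10. [r2c6∈{1,6}] in row 2, 6 fits only at r2c6 ⇒ r2c6=6.
Step 11. [r6c2∈{2}] r6c2's peers cover all but 2, so r6c2=2.
Step 12. [r1c4∈{5}] r1c4 is down to just 5 ⇒ r1c4=5.
Step 13. [r2c4∈{1}] r2c4 is down to just 1 ⇒ r2c4=1.
Step 14. [r4c5∈{6}] r4c5 is down to just 6, so r4c5=6.
Step 15. [r4c1∈{2}] only 2 remains possible at r4c1, so r4c1=2.
Step 16. [r5c6∈{1}] r5c6's peers cover all but 1. So r5c6=1.
Step 17. [r1c1∈{6}] r1c1 has the single candidate 6, so r1c1=6.
Step 18. [r3c1∈{3}] r3c1 has the single candidate 3 ⇒ r3c1=3.
Step 19. [r3c4∈{4}] only 4 remains possible at r3c4 ⇒ r3c4=4.
Step 20. [r4c3∈{1}] r4c3's peers cover all but 1, so r4c3=1.
Step 21. [r1c6∈{3}] r1c6 has the single candidate 3. So r1c6=3.
Step 22. [r2c5∈{2}] r2c5 has the single candidate 2 ⇒ r2c5=2.

Answer: 6 1 2 5 4 3 / 5 3 4 1 2 6 / 3 6 5 4 1 2 / 2 4 1 3 6 5 / 4 5 6 2 3 1 / 1 2 3 6 5 4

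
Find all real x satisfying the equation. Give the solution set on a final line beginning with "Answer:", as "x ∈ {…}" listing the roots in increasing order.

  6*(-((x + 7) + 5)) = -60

Step 1. [6*(-((x + 7) + 5)) = -60] LHS = 6·(…); ÷6 both sides. So div: -((x + 7) + 5) = -10.
Step 2. [-((x + 7) + 5) = -10] LHS negated; negate both sides, so neg: (x + 7) + 5 = 10.
Step 3. [(x + 7) + 5 = 10] +5 is outermost — subtract 5 both sides ⇒ sub: x + 7 = 5.
Step 4. [x + 7 = 5] peel the +7: subtract 7 from each side ⇒ sub: x = -2.

Answer: x ∈ {-2}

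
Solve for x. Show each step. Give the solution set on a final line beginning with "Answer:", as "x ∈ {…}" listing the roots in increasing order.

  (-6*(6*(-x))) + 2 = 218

Step 1. [(-6*(6*(-x))) + 2 = 218] the outer +2 inverts by subtracting 2. So sub: -6*(6*(-x)) = 216.
Step 2. [-6*(6*(-x)) = 216] leading coefficient -6: divide by -6, so div: 6*(-x) = -36.
Step 3. [6*(-x) = -36] 6 out front; divide by 6, so div: -x = -6.
Step 4. [-x = -6] LHS negated; negate both sides, so neg: x = 6.

Answer: x ∈ {6}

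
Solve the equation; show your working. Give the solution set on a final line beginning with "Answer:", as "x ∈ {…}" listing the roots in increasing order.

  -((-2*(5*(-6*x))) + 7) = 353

Step 1. [-((-2*(5*(-6*x))) + 7) = 353] LHS negated; negate both sides. So neg: (-2*(5*(-6*x))) + 7 = -353.
Step 2. [(-2*(5*(-6*x))) + 7 = -353] +7 is outermost — subtract 7 both sides ⇒ sub: -2*(5*(-6*x)) = -360.
Step 3. [-2*(5*(-6*x)) = -360] divide by the outer -2 ⇒ div: 5*(-6*x) = 180.
Step 4. [5*(-6*x) = 180] divide by the outer 5. So div: -6*x = 36.
Step 5. [-6*x = 36] -6·(inner) — divide through by -6 ⇒ div: x = -6.

Answer: x ∈ {-6}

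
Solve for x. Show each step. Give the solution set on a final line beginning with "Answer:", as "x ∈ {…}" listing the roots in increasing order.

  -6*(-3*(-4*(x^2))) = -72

Step 1. [-6*(-3*(-4*(x^2))) = -72] LHS = -6·(…); ÷-6 both sides, so div: -3*(-4*(x^2)) = 12.
Step 2. [-3*(-4*(x^2)) = 12] -3·(inner) — divide through by -3 ⇒ div: -4*(x^2) = -4.
Step 3. [-4*(x^2) = -4] LHS = -4·(…); ÷-4 both sides, so div: x^2 = 1.
Step 4. [x^2 = 1] √ both sides: 1 ≥ 0 gives two branches. So sqrt: x = 1 or -1.

Answer: x ∈ {-1, 1}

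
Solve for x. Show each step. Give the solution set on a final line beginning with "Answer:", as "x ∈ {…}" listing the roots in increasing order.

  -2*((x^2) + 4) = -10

Step 1. [-2*((x^2) + 4) = -10] -2 out front; divide by -2. So div: (x^2) + 4 = 5.
Step 2. [(x^2) + 4 = 5] the outer +4 inverts by subtracting 4, so sub: x^2 = 1.
Step 3. [x^2 = 1] √ both sides: 1 ≥ 0 gives two branches, so sqrt: x = 1 or -1.

Answer: x ∈ {-1, 1}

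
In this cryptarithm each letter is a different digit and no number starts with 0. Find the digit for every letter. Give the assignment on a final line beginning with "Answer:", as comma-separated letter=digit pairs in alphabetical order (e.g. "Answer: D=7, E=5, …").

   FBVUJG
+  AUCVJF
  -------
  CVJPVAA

Step 1. [col 1: G + F ≡ A (mod 10)] column 1 (G + F ≡ A (mod 10), carry-in 0) doesn't pin A yet; pick A=3 and continue. So A=3.
Step 2. [col 1: G + F ≡ A (mod 10)] several values work for G in column 1 (G + F ≡ A (mod 10), carry-in 0); try G=5, so G=5.
Step 3. [C] the sum has 7 digits but both addends have 6; that extra leading digit C is the final carry, namely 1, so C=1.
Step 4. [col 1: G + F ≡ A (mod 10)] in column 1 we have G+F≡A with carry-in 0; given G=5, A=3 and digits 1,3,5 already taken and all letters distinct, that pins F to 8. So F=8.
Step 5. [col 2: J + J ≡ A (mod 10)] in column 2 we have J+J≡A with carry-in 1; given A=3 and digits 1,3,5,8 already taken and all letters distinct, that pins J to 6. So J=6.
Step 6. [col 3: U + V ≡ V (mod 10)] from column 3 (nothing yet, carry-in 1, digits 1,3,5,6,8 already taken and all letters distinct): U must equal 9, so U=9.
Step 7. [col 3: U + V ≡ V (mod 10)] no forcing yet in column 3 (carry-in 1); V=2 is free and consistent — try it ⇒ V=2.
Step 8. [col 4: V + C ≡ P (mod 10)] in column 4 we have V+C≡P with carry-in 1; given V=2, C=1 and digits 1,2,3,5,6,8,9 already taken and all letters distinct, that pins P to 4 ⇒ P=4.
Step 9. [col 5: B + U ≡ J (mod 10)] column 5: given U=9, J=6, carry-in 0, and digits 1,2,3,4,5,6,8,9 already taken and all letters distinct, B+U≡J (mod 10) forces B=7, so B=7.

Answer: A=3, B=7, C=1, F=8, G=5, J=6, P=4, U=9, V=2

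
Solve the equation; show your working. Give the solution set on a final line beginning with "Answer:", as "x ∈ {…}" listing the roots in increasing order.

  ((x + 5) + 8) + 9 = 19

Step 1. [((x + 5) + 8) + 9 = 19] peel the +9: subtract 9 from each side. So sub: (x + 5) + 8 = 10.
Step 2. [(x + 5) + 8 = 10] +8 is outermost — subtract 8 both sides. So sub: x + 5 = 2.
Step 3. [x + 5 = 2] subtract 5: x sits inside (… + 5), so sub: x = -3.

Answer: x ∈ {-3}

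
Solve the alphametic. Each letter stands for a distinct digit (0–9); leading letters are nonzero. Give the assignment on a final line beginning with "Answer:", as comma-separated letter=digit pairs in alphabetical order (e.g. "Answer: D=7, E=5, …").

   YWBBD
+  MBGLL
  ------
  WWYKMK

Step 1. [W] adding two 5-digit numbers gives at most 5+1 digits, and here it does — W is that final carry and must be 1. So W=1.
Step 2. [col 1: D + L ≡ K (mod 10)] column 1 (D + L ≡ K (mod 10), carry-in 0) doesn't pin D yet; pick D=8 and continue, so D=8.
Step 3. [col 1: D + L ≡ K (mod 10)] L=2 is one option consistent with column 1 (D + L ≡ K (mod 10), carry-in 0) — take it ⇒ L=2.
Step 4. [col 1: D + L ≡ K (mod 10)] from column 1 (D=8, L=2, carry-in 0, digits 1,2,8 already taken and all letters distinct): K must equal 0. So K=0.
Step 5. [col 2: B + L ≡ M (mod 10)] column 2 (B + L ≡ M (mod 10), carry-in 1) doesn't pin B yet; pick B=3 and continue. So B=3.
Step 6. [col 2: B + L ≡ M (mod 10)] column 2 reads B+L+carry(1)=M with B=3, L=2; with digits 0,1,2,3,8 already taken and all letters distinct, the only value for M is 6, so M=6.
Step 7. [col 3: B + G ≡ K (mod 10)] from column 3 (B=3, K=0, carry-in 0, digits 0,1,2,3,6,8 already taken and all letters distinct): G must equal 7 ⇒ G=7.
Step 8. [col 4: W + B ≡ Y (mod 10)] column 4 reads W+B+carry(1)=Y with W=1, B=3; with digits 0,1,2,3,6,7,8 already taken and all letters distinct, the only value for Y is 5. So Y=5.

Answer: B=3, D=8, G=7, K=0, L=2, M=6, W=1, Y=5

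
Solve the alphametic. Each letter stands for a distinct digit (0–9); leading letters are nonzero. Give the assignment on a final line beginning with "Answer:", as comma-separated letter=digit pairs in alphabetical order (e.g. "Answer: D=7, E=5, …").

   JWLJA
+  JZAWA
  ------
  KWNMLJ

Step 1. [col 1: A + A ≡ J (mod 10)] no forcing yet in column 1 (carry-in 0); A=8 is free and consistent — try it. So A=8.
Step 2. [K] the sum has 6 digits but both addends have 5; that extra leading digit K is the final carry, namely 1 ⇒ K=1.
Step 3. [col 1: A + A ≡ J (mod 10)] column 1 reads A+A+carry(0)=J with A=8; with digits 1,8 already taken and all letters distinct, the only value for J is 6, so J=6.
Step 4. [col 2: J + W ≡ L (mod 10)] several values work for L in column 2 (J + W ≡ L (mod 10), carry-in 1); try L=9 ⇒ L=9.
Step 5. [col 2: J + W ≡ L (mod 10)] in column 2 we have J+W≡L with carry-in 1; given J=6, L=9 and digits 1,6,8,9 already taken and all letters distinct, that pins W to 2 ⇒ W=2.
Step 6. [col 3: L + A ≡ M (mod 10)] from column 3 (L=9, A=8, carry-in 0, digits 1,2,6,8,9 already taken and all letters distinct): M must equal 7 ⇒ M=7.
Step 7. [col 4: W + Z ≡ N (mod 10)] from column 4 (W=2, carry-in 1, digits 1,2,6,7,8,9 already taken and all letters distinct): N must equal 3 ⇒ N=3.
Step 8. [col 4: W + Z ≡ N (mod 10)] column 4 reads W+Z+carry(1)=N with W=2, N=3; with digits 1,2,3,6,7,8,9 already taken and all letters distinct, the only value for Z is 0 ⇒ Z=0.

Answer: A=8, J=6, K=1, L=9, M=7, N=3, W=2, Z=0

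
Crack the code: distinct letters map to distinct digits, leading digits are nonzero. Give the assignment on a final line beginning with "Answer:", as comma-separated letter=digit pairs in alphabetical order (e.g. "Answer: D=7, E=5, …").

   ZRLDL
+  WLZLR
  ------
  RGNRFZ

Step 1. [col 1: L + R ≡ Z (mod 10)] no forcing yet in column 1 (carry-in 0); R=1 is free and consistent — try it, so R=1.
Step 2. [col 1: L + R ≡ Z (mod 10)] Z=6 is one option consistent with column 1 (L + R ≡ Z (mod 10), carry-in 0) — take it. So Z=6.
Step 3. [col 1: L + R ≡ Z (mod 10)] column 1 reads L+R+carry(0)=Z with R=1, Z=6; with digits 1,6 already taken and all letters distinct, the only value for L is 5, so L=5.
Step 4. [col 2: D + L ≡ F (mod 10)] no forcing yet in column 2 (carry-in 0); F=8 is free and consistent — try it, so F=8.
Step 5. [col 2: D + L ≡ F (mod 10)] from column 2 (L=5, F=8, carry-in 0, digits 1,5,6,8 already taken and all letters distinct): D must equal 3. So D=3.
Step 6. [col 4: R + L ≡ N (mod 10)] column 4: given R=1, L=5, carry-in 1, and digits 1,3,5,6,8 already taken and all letters distinct, R+L≡N (mod 10) forces N=7 ⇒ N=7.
Step 7. [col 5: Z + W ≡ G (mod 10)] in column 5 we have Z+W≡G with carry-in 0; given Z=6 and digits 1,3,5,6,7,8 already taken and all letters distinct, that pins W to 4. So W=4.
Step 8. [col 5: Z + W ≡ G (mod 10)] column 5 reads Z+W+carry(0)=G with Z=6, W=4; with digits 1,3,4,5,6,7,8 already taken and all letters distinct, the only value for G is 0 ⇒ G=0.

Answer: D=3, F=8, G=0, L=5, N=7, R=1, W=4, Z=6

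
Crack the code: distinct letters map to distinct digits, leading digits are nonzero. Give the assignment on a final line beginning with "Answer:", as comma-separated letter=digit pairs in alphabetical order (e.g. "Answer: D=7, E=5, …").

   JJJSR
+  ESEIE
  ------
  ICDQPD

Step 1. [col 1: R + E ≡ D (mod 10)] no forcing yet in column 1 (carry-in 0); R=9 is free and consistent — try it, so R=9.
Step 2. [I] I is the leading digit of a 6-digit sum of two 5-digit numbers; the final carry is exactly 1, so I=1.
Step 3. [col 1: R + E ≡ D (mod 10)] column 1 (R + E ≡ D (mod 10), carry-in 0) doesn't pin E yet; pick E=5 and continue ⇒ E=5.
Step 4. [col 1: R + E ≡ D (mod 10)] from column 1 (R=9, E=5, carry-in 0, digits 1,5,9 already taken and all letters distinct): D must equal 4 ⇒ D=4.
Step 5. [col 2: S + I ≡ P (mod 10)] several values work for S in column 2 (S + I ≡ P (mod 10), carry-in 1); try S=6 ⇒ S=6.
Step 6. [col 2: S + I ≡ P (mod 10)] from column 2 (S=6, I=1, carry-in 1, digits 1,4,5,6,9 already taken and all letters distinct): P must equal 8, so P=8.
Step 7. [col 3: J + E ≡ Q (mod 10)] column 3 (J + E ≡ Q (mod 10), carry-in 0) doesn't pin Q yet; pick Q=2 and continue. So Q=2.
Step 8. [col 3: J + E ≡ Q (mod 10)] column 3 reads J+E+carry(0)=Q with E=5, Q=2; with digits 1,2,4,5,6,8,9 already taken and all letters distinct, the only value for J is 7. So J=7.
Step 9. [col 5: J + E ≡ C (mod 10)] in column 5 we have J+E≡C with carry-in 1; given J=7, E=5 and digits 1,2,4,5,6,7,8,9 already taken and all letters distinct, that pins C to 3 ⇒ C=3.

Answer: C=3, D=4, E=5, I=1, J=7, P=8, Q=2, R=9, S=6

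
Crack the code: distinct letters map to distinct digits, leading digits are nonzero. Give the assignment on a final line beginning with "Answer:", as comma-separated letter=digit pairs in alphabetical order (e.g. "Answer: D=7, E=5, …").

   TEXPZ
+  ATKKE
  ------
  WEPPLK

Step 1. [W] adding two 5-digit numbers gives at most 5+1 digits, and here it does — W is that final carry and must be 1 ⇒ W=1.
Step 2. [col 1: Z + E ≡ K (mod 10)] no forcing yet in column 1 (carry-in 0); Z=2 is free and consistent — try it, so Z=2.
Step 3. [col 1: Z + E ≡ K (mod 10)] K=6 is one option consistent with column 1 (Z + E ≡ K (mod 10), carry-in 0) — take it. So K=6.
Step 4. [col 1: Z + E ≡ K (mod 10)] column 1: given Z=2, K=6, carry-in 0, and digits 1,2,6 already taken and all letters distinct, Z+E≡K (mod 10) forces E=4 ⇒ E=4.
Step 5. [col 2: P + K ≡ L (mod 10)] no forcing yet in column 2 (carry-in 0); L=9 is free and consistent — try it ⇒ L=9.
Step 6. [col 2: P + K ≡ L (mod 10)] from column 2 (K=6, L=9, carry-in 0, digits 1,2,4,6,9 already taken and all letters distinct): P must equal 3, so P=3.
Step 7. [col 3: X + K ≡ P (mod 10)] in column 3 we have X+K≡P with carry-in 0; given K=6, P=3 and digits 1,2,3,4,6,9 already taken and all letters distinct, that pins X to 7, so X=7.
Step 8. [col 4: E + T ≡ P (mod 10)] in column 4 we have E+T≡P with carry-in 1; given E=4, P=3 and digits 1,2,3,4,6,7,9 already taken and all letters distinct, that pins T to 8, so T=8.
Step 9. [col 5: T + A ≡ E (mod 10)] column 5: given T=8, E=4, carry-in 1, and digits 1,2,3,4,6,7,8,9 already taken and all letters distinct, T+A≡E (mod 10) forces A=5 ⇒ A=5.

Answer: A=5, E=4, K=6, L=9, P=3, T=8, W=1, X=7, Z=2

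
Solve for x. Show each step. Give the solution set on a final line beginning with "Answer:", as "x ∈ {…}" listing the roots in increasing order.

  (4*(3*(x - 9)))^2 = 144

Step 1. [(4*(3*(x - 9)))^2 = 144] √ both sides: 144 ≥ 0 gives two branches ⇒ sqrt: 4*(3*(x - 9)) = 12 or -12.
Step 2. [4*(3*(x - 9)) = 12 or -12] LHS = 4·(…); ÷4 both sides, so div: 3*(x - 9) = 3 or -3.
Step 3. [3*(x - 9) = 3 or -3] divide by the outer 3 ⇒ div: x - 9 = 1 or -1.
Step 4. [x - 9 = 1 or -1] -9 is outermost — add 9 both sides. So sub: x = 10 or 8.

Answer: x ∈ {8, 10}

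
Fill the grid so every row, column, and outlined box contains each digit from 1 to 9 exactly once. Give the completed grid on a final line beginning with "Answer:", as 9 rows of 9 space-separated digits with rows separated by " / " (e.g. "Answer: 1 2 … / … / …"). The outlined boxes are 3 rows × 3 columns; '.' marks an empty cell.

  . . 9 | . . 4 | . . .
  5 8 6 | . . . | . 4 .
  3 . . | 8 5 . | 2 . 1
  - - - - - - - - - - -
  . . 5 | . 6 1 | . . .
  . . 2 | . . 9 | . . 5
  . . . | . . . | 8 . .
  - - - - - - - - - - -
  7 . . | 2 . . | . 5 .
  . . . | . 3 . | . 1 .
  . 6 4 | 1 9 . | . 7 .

Step 1. [r9c7∈{3}] r9c7 is down to just 3, so r9c7=3.
Step 2. [r4c1∈{4,8,9}] in row 4, 8 fits only at r4c1. So r4c1=8.
Step 3. [r5c7∈{1,4,6,7}] r5c7 is the only open cell in col 7 admitting 1 ⇒ r5c7=1.
Step 4. [r3c8∈{6,9}] across row 3, 9 lands solely at r3c8 ⇒ r3c8=9.
Step 5. [r2c7∈{7}] r2c7's peers cover all but 7 ⇒ r2c7=7.
Step 6. [r2c9∈{3}] r2c9 is down to just 3 ⇒ r2c9=3.
Step 7. [r6c6∈{2,3,5,7}] r6c6 is the only open cell in col 6 admitting 3, so r6c6=3.
Step 8. [r6c5∈{2,4,7}] 2 has one home in box 5: r6c5. So r6c5=2.
Step 9. [r8c2∈{2,5,9}] in col 2, 5 fits only at r8c2 ⇒ r8c2=5.
Step 10. [r6c8∈{6}] r6c8 has the single candidate 6. So r6c8=6.
Step 11. [r3c2∈{4,7}] across row 3, 4 lands solely at r3c2 ⇒ r3c2=4.
Step 12. [r3c6∈{6,7}] across row 3, 6 lands solely at r3c6 ⇒ r3c6=6.
Step 13. [r7c6∈{8}] only 8 remains possible at r7c6, so r7c6=8.
Step 14. [r8c4∈{4,6,7}] in col 4, 6 fits only at r8c4. So r8c4=6.
Step 15. [r9c9∈{2,8}] 8 has one home in row 9: r9c9 ⇒ r9c9=8.
Step 16. [r8c9∈{2,4,9}] across box 9, 2 lands solely at r8c9. So r8c9=2.
Step 17. [r8c7∈{4,9}] r8c7 is the only open cell in row 8 admitting 4, so r8c7=4.
Step 18. [r4c7∈{9}] r4c7's peers cover all but 9 ⇒ r4c7=9.
Step 19. [r1c2∈{1,2,7}] in col 2, 2 fits only at r1c2 ⇒ r1c2=2.
Step 20. [r7c9∈{6,9}] in col 9, 9 fits only at r7c9 ⇒ r7c9=9.
Step 21. [r6c2∈{1,7,9}] col 2 places 9 nowhere but r6c2 ⇒ r6c2=9.
Step 22. [r5c5∈{4,7,8}] in row 5, 8 fits only at r5c5 ⇒ r5c5=8.
Step 23. [r5c8∈{3}] r5c8 has the single candidate 3 ⇒ r5c8=3.
Step 24. [r5c2∈{7}] nothing but 7 survives at r5c2, so r5c2=7.
Step 25. [r5c4∈{4}] only 4 remains possible at r5c4 ⇒ r5c4=4.
Step 26. [r4c4∈{7}] nothing but 7 survives at r4c4. So r4c4=7.
Step 27. [r1c1∈{1}] r1c1's peers cover all but 1. So r1c1=1.
Step 28. [r7c3∈{1,3}] 3 has one home in col 3: r7c3 ⇒ r7c3=3.
Step 29. [r1c9∈{6}] only 6 remains possible at r1c9, so r1c9=6.
Step 30. [r6c1∈{4}] only 4 remains possible at r6c1. So r6c1=4.
Step 31. [r6c3∈{1}] only 1 remains possible at r6c3 ⇒ r6c3=1.
Step 32. [r9c1∈{2}] r9c1's peers cover all but 2, so r9c1=2.
Step 33. [r2c6∈{2}] r2c6's peers cover all but 2 ⇒ r2c6=2.
Step 34. [r2c4∈{9}] r2c4's peers cover all but 9. So r2c4=9.
Step 35. [r7c5∈{4}] r7c5 is down to just 4 ⇒ r7c5=4.
Step 36. [r7c7∈{6}] r7c7's peers cover all but 6, so r7c7=6.
Step 37. [r1c4∈{3}] only 3 remains possible at r1c4. So r1c4=3.
Step 38. [r1c5∈{7}] r1c5 is down to just 7 ⇒ r1c5=7.
Step 39. [r4c8∈{2}] r4c8's peers cover all but 2, so r4c8=2.
Step 40. [r4c2∈{3}] only 3 remains possible at r4c2. So r4c2=3.
Step 41. [r8c1∈{9}] r8c1's peers cover all but 9 ⇒ r8c1=9.
Step 42. [r9c6∈{5}] r9c6's peers cover all but 5 ⇒ r9c6=5.
Step 43. [r2c5∈{1}] r2c5's peers cover all but 1. So r2c5=1.
Step 44. [r8c3∈{8}] only 8 remains possible at r8c3, so r8c3=8.
Step 45. [r8c6∈{7}] r8c6 has the single candidate 7. So r8c6=7.
Step 46. [r4c9∈{4}] nothing but 4 survives at r4c9 ⇒ r4c9=4.
Step 47. [r6c4∈{5}] r6c4's peers cover all but 5, so r6c4=5.
Step 48. [r3c3∈{7}] only 7 remains possible at r3c3. So r3c3=7.
Step 49. [r7c2∈{1}] r7c2's peers cover all but 1, so r7c2=1.
Step 50. [r1c8∈{8}] nothing but 8 survives at r1c8, so r1c8=8.
Step 51. [r1c7∈{5}] r1c7 has the single candidate 5, so r1c7=5.
Step 52. [r6c9∈{7}] r6c9 is down to just 7 ⇒ r6c9=7.
Step 53. [r5c1∈{6}] nothing but 6 survives at r5c1. So r5c1=6.

Answer: 1 2 9 3 7 4 5 8 6 / 5 8 6 9 1 2 7 4 3 / 3 4 7 8 5 6 2 9 1 / 8 3 5 7 6 1 9 2 4 / 6 7 2 4 8 9 1 3 5 / 4 9 1 5 2 3 8 6 7 / 7 1 3 2 4 8 6 5 9 / 9 5 8 6 3 7 4 1 2 / 2 6 4 1 9 5 3 7 8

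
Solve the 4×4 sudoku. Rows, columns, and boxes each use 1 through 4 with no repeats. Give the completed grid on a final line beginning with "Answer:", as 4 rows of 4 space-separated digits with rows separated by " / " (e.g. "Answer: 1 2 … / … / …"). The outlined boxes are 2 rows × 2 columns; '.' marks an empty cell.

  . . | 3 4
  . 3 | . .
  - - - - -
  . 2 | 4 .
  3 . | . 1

Step 1. [r2c3∈{1,2}] 1 has one home in col 3: r2c3. So r2c3=1.
Step 2. [r1c1∈{1,2}] r1c1 is the only open cell in row 1 admitting 2, so r1c1=2.
Step 3. [r1c2∈{1}] r1c2's peers cover all but 1 ⇒ r1c2=1.
Step 4. [r3c4∈{3}] r3c4's peers cover all but 3 ⇒ r3c4=3.
Step 5. [r4c3∈{2}] r4c3's peers cover all but 2 ⇒ r4c3=2.
Step 6. [r2c1∈{4}] r2c1's peers cover all but 4, so r2c1=4.
Step 7. [r3c1∈{1}] nothing but 1 survives at r3c1. So r3c1=1.
Step 8. [r2c4∈{2}] r2c4 is down to just 2 ⇒ r2c4=2.
Step 9. [r4c2∈{4}] only 4 remains possible at r4c2, so r4c2=4.

Answer: 2 1 3 4 / 4 3 1 2 / 1 2 4 3 / 3 4 2 1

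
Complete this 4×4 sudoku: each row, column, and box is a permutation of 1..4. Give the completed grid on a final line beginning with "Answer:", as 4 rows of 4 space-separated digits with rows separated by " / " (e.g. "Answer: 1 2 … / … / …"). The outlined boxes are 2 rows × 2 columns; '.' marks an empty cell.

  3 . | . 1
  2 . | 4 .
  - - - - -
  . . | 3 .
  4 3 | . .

Step 1. [r4c4∈{2}] r4c4 is down to just 2 ⇒ r4c4=2.
Step 2. [r3c1∈{1}] r3c1's peers cover all but 1, so r3c1=1.
Step 3. [r2c4∈{3}] nothing but 3 survives at r2c4. So r2c4=3.
Step 4. [r2c2∈{1}] r2c2's peers cover all but 1. So r2c2=1.
Step 5. [r1c3∈{2}] r1c3 has the single candidate 2 ⇒ r1c3=2.
Step 6. [r4c3∈{1}] nothing but 1 survives at r4c3 ⇒ r4c3=1.
Step 7. [r1c2∈{4}] r1c2's peers cover all but 4 ⇒ r1c2=4.
Step 8. [r3c4∈{4}] r3c4 has the single candidate 4. So r3c4=4.
Step 9. [r3c2∈{2}] r3c2 has the single candidate 2, so r3c2=2.

Answer: 3 4 2 1 / 2 1 4 3 / 1 2 3 4 / 4 3 1 2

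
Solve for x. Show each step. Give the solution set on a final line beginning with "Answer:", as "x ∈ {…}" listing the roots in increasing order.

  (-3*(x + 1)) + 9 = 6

Step 1. [(-3*(x + 1)) + 9 = 6] -3 divides every term; factor it out. So factor: (x + 1) - 3 = -2.
Step 2. [(x + 1) - 3 = -2] 3 comes off first (add 3), so sub: x + 1 = 1.
Step 3. [x + 1 = 1] 1 comes off first (subtract 1). So sub: x = 0.

Answer: x ∈ {0}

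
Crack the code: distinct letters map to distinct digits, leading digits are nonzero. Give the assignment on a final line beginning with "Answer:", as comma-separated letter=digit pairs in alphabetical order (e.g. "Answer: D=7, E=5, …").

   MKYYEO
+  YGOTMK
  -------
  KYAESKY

Step 1. [col 1: O + K ≡ Y (mod 10)] O=5 is one option consistent with column 1 (O + K ≡ Y (mod 10), carry-in 0) — take it ⇒ O=5.
Step 2. [col 1: O + K ≡ Y (mod 10)] column 1 (O + K ≡ Y (mod 10), carry-in 0) doesn't pin Y yet; pick Y=6 and continue. So Y=6.
Step 3. [col 1: O + K ≡ Y (mod 10)] column 1: given O=5, Y=6, carry-in 0, and digits 5,6 already taken and all letters distinct, O+K≡Y (mod 10) forces K=1, so K=1.
Step 4. [col 2: E + M ≡ K (mod 10)] several values work for E in column 2 (E + M ≡ K (mod 10), carry-in 0); try E=2 ⇒ E=2.
Step 5. [col 2: E + M ≡ K (mod 10)] from column 2 (E=2, K=1, carry-in 0, digits 1,2,5,6 already taken and all letters distinct): M must equal 9 ⇒ M=9.
Step 6. [col 3: Y + T ≡ S (mod 10)] column 3 (Y + T ≡ S (mod 10), carry-in 1) doesn't pin T yet; pick T=7 and continue ⇒ T=7.
Step 7. [col 3: Y + T ≡ S (mod 10)] in column 3 we have Y+T≡S with carry-in 1; given Y=6, T=7 and digits 1,2,5,6,7,9 already taken and all letters distinct, that pins S to 4 ⇒ S=4.
Step 8. [col 5: K + G ≡ A (mod 10)] column 5 reads K+G+carry(1)=A with K=1; with digits 1,2,4,5,6,7,9 already taken and all letters distinct, the only value for A is 0 ⇒ A=0.
Step 9. [col 5: K + G ≡ A (mod 10)] column 5: given K=1, A=0, carry-in 1, and digits 0,1,2,4,5,6,7,9 already taken and all letters distinct, K+G≡A (mod 10) forces G=8. So G=8.

Answer: A=0, E=2, G=8, K=1, M=9, O=5, S=4, T=7, Y=6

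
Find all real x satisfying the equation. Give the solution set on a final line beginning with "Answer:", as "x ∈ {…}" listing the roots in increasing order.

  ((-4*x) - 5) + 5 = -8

Step 1. [((-4*x) - 5) + 5 = -8] 5 comes off first (subtract 5). So sub: (-4*x) - 5 = -13.
Step 2. [(-4*x) - 5 = -13] -5 is outermost — add 5 both sides. So sub: -4*x = -8.
Step 3. [-4*x = -8] leading coefficient -4: divide by -4. So div: x = 2.

Answer: x ∈ {2}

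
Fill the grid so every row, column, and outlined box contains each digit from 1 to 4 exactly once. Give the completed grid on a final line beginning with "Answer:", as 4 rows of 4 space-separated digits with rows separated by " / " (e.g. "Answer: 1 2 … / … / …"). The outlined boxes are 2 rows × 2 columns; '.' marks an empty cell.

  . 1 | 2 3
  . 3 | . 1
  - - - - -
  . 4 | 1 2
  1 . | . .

Step 1. [r2c3∈{4}] only 4 remains possible at r2c3 ⇒ r2c3=4.
Step 2. [r4c3∈{3}] r4c3 is down to just 3, so r4c3=3.
Step 3. [r3c1∈{3}] r3c1's peers cover all but 3, so r3c1=3.
Step 4. [r4c2∈{2}] r4c2's peers cover all but 2 ⇒ r4c2=2.
Step 5. [r2c1∈{2}] r2c1 has the single candidate 2. So r2c1=2.
Step 6. [r4c4∈{4}] r4c4 is down to just 4, so r4c4=4.
Step 7. [r1c1∈{4}] nothing but 4 survives at r1c1 ⇒ r1c1=4.

Answer: 4 1 2 3 / 2 3 4 1 / 3 4 1 2 / 1 2 3 4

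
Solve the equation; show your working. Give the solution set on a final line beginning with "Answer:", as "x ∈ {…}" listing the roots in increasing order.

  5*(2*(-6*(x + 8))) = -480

Step 1. [5*(2*(-6*(x + 8))) = -480] leading coefficient 5: divide by 5, so div: 2*(-6*(x + 8)) = -96.
Step 2. [2*(-6*(x + 8)) = -96] leading coefficient 2: divide by 2, so div: -6*(x + 8) = -48.
Step 3. [-6*(x + 8) = -48] leading coefficient -6: divide by -6. So div: x + 8 = 8.
Step 4. [x + 8 = 8] the outer +8 inverts by subtracting 8, so sub: x = 0.

Answer: x ∈ {0}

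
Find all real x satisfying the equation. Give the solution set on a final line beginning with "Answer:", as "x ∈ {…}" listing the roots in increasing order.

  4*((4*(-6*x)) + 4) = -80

Step 1. [4*((4*(-6*x)) + 4) = -80] divide by the outer 4. So div: (4*(-6*x)) + 4 = -20.
Step 2. [(4*(-6*x)) + 4 = -20] +4 is outermost — subtract 4 both sides, so sub: 4*(-6*x) = -24.
Step 3. [4*(-6*x) = -24] divide by the outer 4, so div: -6*x = -6.
Step 4. [-6*x = -6] leading coefficient -6: divide by -6, so div: x = 1.

Answer: x ∈ {1}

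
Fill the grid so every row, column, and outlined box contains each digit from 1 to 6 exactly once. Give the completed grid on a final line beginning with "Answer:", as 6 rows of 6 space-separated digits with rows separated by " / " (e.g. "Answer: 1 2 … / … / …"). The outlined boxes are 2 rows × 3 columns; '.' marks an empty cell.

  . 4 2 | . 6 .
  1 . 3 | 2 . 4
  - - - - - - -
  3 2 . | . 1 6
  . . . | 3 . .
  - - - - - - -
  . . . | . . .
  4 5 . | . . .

Step 1. [r1c6∈{1,3,5}] r1c6 is the only open cell in row 1 admitting 3 ⇒ r1c6=3.
Step 2. [r5c1∈{2,6}] r5c1 is the only open cell in col 1 admitting 2 ⇒ r5c1=2.
Step 3. [r1c4∈{1,5}] r1c4 is the only open cell in row 1 admitting 1 ⇒ r1c4=1.
Step 4. [r5c2∈{1,3,6}] across col 2, 3 lands solely at r5c2, so r5c2=3.
Step 5. [r4c1∈{5,6}] col 1 places 6 nowhere but r4c1, so r4c1=6.
Step 6. [r6c4∈{6}] r6c4 is down to just 6, so r6c4=6.
Step 7. [r6c3∈{1}] nothing but 1 survives at r6c3. So r6c3=1.
Step 8. [r2c5∈{5}] only 5 remains possible at r2c5. So r2c5=5.
Step 9. [r5c5∈{4}] nothing but 4 survives at r5c5 ⇒ r5c5=4.
Step 10. [r4c5∈{2}] r4c5's peers cover all but 2, so r4c5=2.
Step 11. [r4c6∈{5}] r4c6 is down to just 5, so r4c6=5.
Step 12. [r3c3∈{4,5}] 5 has one home in row 3: r3c3 ⇒ r3c3=5.
Step 13. [r4c3∈{4}] only 4 remains possible at r4c3. So r4c3=4.
Step 14. [r6c5∈{3}] r6c5 has the single candidate 3 ⇒ r6c5=3.
Step 15. [r5c6∈{1}] r5c6's peers cover all but 1 ⇒ r5c6=1.
Step 16. [r4c2∈{1}] only 1 remains possible at r4c2, so r4c2=1.
Step 17. [r5c4∈{5}] nothing but 5 survives at r5c4 ⇒ r5c4=5.
Step 18. [r1c1∈{5}] nothing but 5 survives at r1c1. So r1c1=5.
Step 19. [r2c2∈{6}] r2c2 is down to just 6 ⇒ r2c2=6.
Step 20. [r5c3∈{6}] only 6 remains possible at r5c3, so r5c3=6.
Step 21. [r3c4∈{4}] r3c4's peers cover all but 4, so r3c4=4.
Step 22. [r6c6∈{2}] only 2 remains possible at r6c6 ⇒ r6c6=2.

Answer: 5 4 2 1 6 3 / 1 6 3 2 5 4 / 3 2 5 4 1 6 / 6 1 4 3 2 5 / 2 3 6 5 4 1 / 4 5 1 6 3 2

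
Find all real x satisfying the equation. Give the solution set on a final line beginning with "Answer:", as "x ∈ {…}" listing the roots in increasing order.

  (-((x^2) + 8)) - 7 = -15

Step 1. [(-((x^2) + 8)) - 7 = -15] the outer -7 inverts by adding 7, so sub: -((x^2) + 8) = -8.
Step 2. [-((x^2) + 8) = -8] leading − — multiply by −1, so neg: (x^2) + 8 = 8.
Step 3. [(x^2) + 8 = 8] peel the +8: subtract 8 from each side, so sub: x^2 = 0.
Step 4. [x^2 = 0] LHS squared, RHS 0 ≥ 0: apply √ (±), so sqrt: x = 0.

Answer: x ∈ {0}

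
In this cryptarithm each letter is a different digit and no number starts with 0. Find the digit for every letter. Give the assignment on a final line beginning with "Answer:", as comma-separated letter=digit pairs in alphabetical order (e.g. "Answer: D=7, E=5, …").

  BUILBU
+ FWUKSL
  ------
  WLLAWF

Step 1. [col 1: U + L ≡ F (mod 10)] no forcing yet in column 1 (carry-in 0); U=3 is free and consistent — try it. So U=3.
Step 2. [col 1: U + L ≡ F (mod 10)] column 1 (U + L ≡ F (mod 10), carry-in 0) doesn't pin L yet; pick L=9 and continue, so L=9.
Step 3. [col 1: U + L ≡ F (mod 10)] column 1: given U=3, L=9, carry-in 0, and digits 3,9 already taken and all letters distinct, U+L≡F (mod 10) forces F=2. So F=2.
Step 4. [col 2: B + S ≡ W (mod 10)] no forcing yet in column 2 (carry-in 1); W=6 is free and consistent — try it, so W=6.
Step 5. [col 2: B + S ≡ W (mod 10)] column 2 (B + S ≡ W (mod 10), carry-in 1) doesn't pin S yet; pick S=1 and continue, so S=1.
Step 6. [col 2: B + S ≡ W (mod 10)] column 2 reads B+S+carry(1)=W with S=1, W=6; with digits 1,2,3,6,9 already taken and all letters distinct, the only value for B is 4. So B=4.
Step 7. [col 3: L + K ≡ A (mod 10)] from column 3 (L=9, carry-in 0, digits 1,2,3,4,6,9 already taken and all letters distinct): K must equal 8. So K=8.
Step 8. [col 3: L + K ≡ A (mod 10)] column 3: given L=9, K=8, carry-in 0, and digits 1,2,3,4,6,8,9 already taken and all letters distinct, L+K≡A (mod 10) forces A=7 ⇒ A=7.
Step 9. [col 4: I + U ≡ L (mod 10)] from column 4 (U=3, L=9, carry-in 1, digits 1,2,3,4,6,7,8,9 already taken and all letters distinct): I must equal 5. So I=5.

Answer: A=7, B=4, F=2, I=5, K=8, L=9, S=1, U=3, W=6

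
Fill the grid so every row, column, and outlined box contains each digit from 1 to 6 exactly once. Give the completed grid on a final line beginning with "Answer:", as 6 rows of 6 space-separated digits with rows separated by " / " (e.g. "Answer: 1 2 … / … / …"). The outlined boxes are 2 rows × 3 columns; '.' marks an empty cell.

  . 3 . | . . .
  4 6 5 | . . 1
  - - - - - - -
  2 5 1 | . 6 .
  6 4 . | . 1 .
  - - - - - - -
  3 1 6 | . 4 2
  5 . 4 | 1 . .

Step 1. [r4c4∈{2,3,5}] row 4 places 2 nowhere but r4c4, so r4c4=2.
Step 2. [r1c4∈{4,5,6}] across col 4, 6 lands solely at r1c4, so r1c4=6.
Step 3. [r1c6∈{4,5}] 4 has one home in row 1: r1c6, so r1c6=4.
Step 4. [r3c6∈{3}] r3c6 has the single candidate 3 ⇒ r3c6=3.
Step 5. [r2c5∈{2,3}] across row 2, 2 lands solely at r2c5, so r2c5=2.
Step 6. [r5c4∈{5}] r5c4's peers cover all but 5, so r5c4=5.
Step 7. [r4c3∈{3}] nothing but 3 survives at r4c3. So r4c3=3.
Step 8. [r4c6∈{5}] r4c6 is down to just 5 ⇒ r4c6=5.
Step 9. [r1c1∈{1}] nothing but 1 survives at r1c1 ⇒ r1c1=1.
Step 10. [r1c3∈{2}] r1c3's peers cover all but 2. So r1c3=2.
Step 11. [r6c6∈{6}] r6c6 is down to just 6, so r6c6=6.
Step 12. [r1c5∈{5}] nothing but 5 survives at r1c5 ⇒ r1c5=5.
Step 13. [r6c2∈{2}] r6c2 is down to just 2. So r6c2=2.
Step 14. [r6c5∈{3}] r6c5 is down to just 3, so r6c5=3.
Step 15. [r2c4∈{3}] r2c4 is down to just 3 ⇒ r2c4=3.
Step 16. [r3c4∈{4}] r3c4's peers cover all but 4, so r3c4=4.

Answer: 1 3 2 6 5 4 / 4 6 5 3 2 1 / 2 5 1 4 6 3 / 6 4 3 2 1 5 / 3 1 6 5 4 2 / 5 2 4 1 3 6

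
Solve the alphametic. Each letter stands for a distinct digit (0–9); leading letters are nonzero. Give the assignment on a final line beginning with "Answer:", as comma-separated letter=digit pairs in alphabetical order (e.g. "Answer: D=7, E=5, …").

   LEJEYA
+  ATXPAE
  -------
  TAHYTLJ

Step 1. [col 1: A + E ≡ J (mod 10)] J=4 is one option consistent with column 1 (A + E ≡ J (mod 10), carry-in 0) — take it. So J=4.
Step 2. [col 1: A + E ≡ J (mod 10)] A=6 is one option consistent with column 1 (A + E ≡ J (mod 10), carry-in 0) — take it. So A=6.
Step 3. [col 1: A + E ≡ J (mod 10)] in column 1 we have A+E≡J with carry-in 0; given A=6, J=4 and digits 4,6 already taken and all letters distinct, that pins E to 8 ⇒ E=8.
Step 4. [col 2: Y + A ≡ L (mod 10)] several values work for L in column 2 (Y + A ≡ L (mod 10), carry-in 1); try L=9, so L=9.
Step 5. [T] the sum has 7 digits but both addends have 6; that extra leading digit T is the final carry, namely 1, so T=1.
Step 6. [col 2: Y + A ≡ L (mod 10)] column 2 reads Y+A+carry(1)=L with A=6, L=9; with digits 1,4,6,8,9 already taken and all letters distinct, the only value for Y is 2, so Y=2.
Step 7. [col 3: E + P ≡ T (mod 10)] from column 3 (E=8, T=1, carry-in 0, digits 1,2,4,6,8,9 already taken and all letters distinct): P must equal 3 ⇒ P=3.
Step 8. [col 4: J + X ≡ Y (mod 10)] in column 4 we have J+X≡Y with carry-in 1; given J=4, Y=2 and digits 1,2,3,4,6,8,9 already taken and all letters distinct, that pins X to 7 ⇒ X=7.
Step 9. [col 5: E + T ≡ H (mod 10)] column 5: given E=8, T=1, carry-in 1, and digits 1,2,3,4,6,7,8,9 already taken and all letters distinct, E+T≡H (mod 10) forces H=0 ⇒ H=0.

Answer: A=6, E=8, H=0, J=4, L=9, P=3, T=1, X=7, Y=2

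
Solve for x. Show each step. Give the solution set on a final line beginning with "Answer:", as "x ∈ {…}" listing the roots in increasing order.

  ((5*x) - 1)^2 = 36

Step 1. [((5*x) - 1)^2 = 36] 36 ≥ 0, LHS is (·)² — take ±√. So sqrt: (5*x) - 1 = 6 or -6.
Step 2. [(5*x) - 1 = 6 or -6] 1 comes off first (add 1), so sub: 5*x = 7 or -5.
Step 3. [5*x = 7 or -5] leading coefficient 5: divide by 5, so div: x = 7/5 or -1.

Answer: x ∈ {-1, 7/5}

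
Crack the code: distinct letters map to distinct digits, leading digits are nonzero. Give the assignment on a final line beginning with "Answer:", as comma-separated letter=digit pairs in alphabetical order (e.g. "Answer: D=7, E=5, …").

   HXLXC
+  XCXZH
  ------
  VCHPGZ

Step 1. [col 1: C + H ≡ Z (mod 10)] several values work for Z in column 1 (C + H ≡ Z (mod 10), carry-in 0); try Z=9, so Z=9.
Step 2. [col 1: C + H ≡ Z (mod 10)] column 1 (C + H ≡ Z (mod 10), carry-in 0) doesn't pin C yet; pick C=2 and continue, so C=2.
Step 3. [V] the sum has 6 digits but both addends have 5; that extra leading digit V is the final carry, namely 1. So V=1.
Step 4. [col 1: C + H ≡ Z (mod 10)] in column 1 we have C+H≡Z with carry-in 0; given C=2, Z=9 and digits 1,2,9 already taken and all letters distinct, that pins H to 7, so H=7.
Step 5. [col 2: X + Z ≡ G (mod 10)] no forcing yet in column 2 (carry-in 0); G=4 is free and consistent — try it ⇒ G=4.
Step 6. [col 2: X + Z ≡ G (mod 10)] column 2: given Z=9, G=4, carry-in 0, and digits 1,2,4,7,9 already taken and all letters distinct, X+Z≡G (mod 10) forces X=5. So X=5.
Step 7. [col 3: L + X ≡ P (mod 10)] column 3 reads L+X+carry(1)=P with X=5; with digits 1,2,4,5,7,9 already taken and all letters distinct, the only value for P is 6 ⇒ P=6.
Step 8. [col 3: L + X ≡ P (mod 10)] from column 3 (X=5, P=6, carry-in 1, digits 1,2,4,5,6,7,9 already taken and all letters distinct): L must equal 0. So L=0.

Answer: C=2, G=4, H=7, L=0, P=6, V=1, X=5, Z=9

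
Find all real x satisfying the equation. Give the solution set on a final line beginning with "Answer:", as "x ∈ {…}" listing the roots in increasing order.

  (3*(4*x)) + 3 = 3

Step 1. [(3*(4*x)) + 3 = 3] 3 divides every term; factor it out. So factor: (4*x) + 1 = 1.
Step 2. [(4*x) + 1 = 1] the outer +1 inverts by subtracting 1. So sub: 4*x = 0.
Step 3. [4*x = 0] 4 out front; divide by 4 ⇒ div: x = 0.

Answer: x ∈ {0}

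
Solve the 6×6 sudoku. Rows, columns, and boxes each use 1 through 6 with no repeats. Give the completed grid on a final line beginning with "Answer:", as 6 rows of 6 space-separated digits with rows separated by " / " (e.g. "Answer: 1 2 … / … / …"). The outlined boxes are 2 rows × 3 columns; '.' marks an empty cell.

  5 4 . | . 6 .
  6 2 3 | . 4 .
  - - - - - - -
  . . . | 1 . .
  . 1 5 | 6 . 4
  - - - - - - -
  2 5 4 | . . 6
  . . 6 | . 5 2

Step 1. [r4c1∈{3}] r4c1 is down to just 3 ⇒ r4c1=3.
Step 2. [r5c4∈{3}] r5c4 has the single candidate 3 ⇒ r5c4=3.
Step 3. [r3c5∈{2,3}] col 5 places 3 nowhere but r3c5 ⇒ r3c5=3.
Step 4. [r2c6∈{1,5}] r2c6 is the only open cell in row 2 admitting 1, so r2c6=1.
Step 5. [r4c5∈{2}] r4c5 has the single candidate 2. So r4c5=2.
Step 6. [r2c4∈{5}] only 5 remains possible at r2c4. So r2c4=5.
Step 7. [r1c6∈{3}] r1c6 is down to just 3. So r1c6=3.
Step 8. [r6c4∈{4}] nothing but 4 survives at r6c4 ⇒ r6c4=4.
Step 9. [r1c3∈{1}] r1c3 has the single candidate 1, so r1c3=1.
Step 10. [r5c5∈{1}] only 1 remains possible at r5c5 ⇒ r5c5=1.
Step 11. [r3c3∈{2}] r3c3 is down to just 2, so r3c3=2.
Step 12. [r3c6∈{5}] nothing but 5 survives at r3c6, so r3c6=5.
Step 13. [r3c1∈{4}] r3c1 has the single candidate 4 ⇒ r3c1=4.
Step 14. [r3c2∈{6}] r3c2 has the single candidate 6, so r3c2=6.
Step 15. [r1c4∈{2}] nothing but 2 survives at r1c4 ⇒ r1c4=2.
Step 16. [r6c2∈{3}] r6c2 is down to just 3 ⇒ r6c2=3.
Step 17. [r6c1∈{1}] r6c1 is down to just 1. So r6c1=1.

Answer: 5 4 1 2 6 3 / 6 2 3 5 4 1 / 4 6 2 1 3 5 / 3 1 5 6 2 4 / 2 5 4 3 1 6 / 1 3 6 4 5 2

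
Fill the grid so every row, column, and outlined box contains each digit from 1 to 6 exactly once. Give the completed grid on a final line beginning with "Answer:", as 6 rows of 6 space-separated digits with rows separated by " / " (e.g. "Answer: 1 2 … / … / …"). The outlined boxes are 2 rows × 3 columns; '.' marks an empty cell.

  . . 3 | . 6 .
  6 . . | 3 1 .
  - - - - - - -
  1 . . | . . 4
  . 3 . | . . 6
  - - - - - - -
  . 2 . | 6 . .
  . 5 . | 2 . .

Step 1. [r3c4∈{5}] r3c4 has the single candidate 5, so r3c4=5.
Step 2. [r5c5∈{3,4,5}] r5c5 is the only open cell in col 5 admitting 5. So r5c5=5.
Step 3. [r6c3∈{1,4,6}] row 6 places 6 nowhere but r6c3, so r6c3=6.
Step 4. [r3c3∈{2}] r3c3's peers cover all but 2, so r3c3=2.
Step 5. [r2c2∈{4}] r2c2's peers cover all but 4, so r2c2=4.
Step 6. [r2c3∈{5}] r2c3 is down to just 5, so r2c3=5.
Step 7. [r6c5∈{3,4}] 4 has one home in col 5: r6c5. So r6c5=4.
Step 8. [r6c6∈{1,3}] in row 6, 1 fits only at r6c6 ⇒ r6c6=1.
Step 9. [r4c3∈{4}] nothing but 4 survives at r4c3, so r4c3=4.
Step 10. [r6c1∈{3}] r6c1's peers cover all but 3. So r6c1=3.
Step 11. [r1c6∈{2,5}] row 1 places 5 nowhere but r1c6, so r1c6=5.
Step 12. [r5c1∈{4}] r5c1 is down to just 4. So r5c1=4.
Step 13. [r2c6∈{2}] r2c6 is down to just 2 ⇒ r2c6=2.
Step 14. [r4c5∈{2}] r4c5 is down to just 2 ⇒ r4c5=2.
Step 15. [r5c6∈{3}] r5c6 has the single candidate 3, so r5c6=3.
Step 16. [r3c5∈{3}] r3c5 is down to just 3 ⇒ r3c5=3.
Step 17. [r1c2∈{1}] r1c2's peers cover all but 1, so r1c2=1.
Step 18. [r4c4∈{1}] only 1 remains possible at r4c4, so r4c4=1.
Step 19. [r1c4∈{4}] r1c4 is down to just 4 ⇒ r1c4=4.
Step 20. [r4c1∈{5}] only 5 remains possible at r4c1 ⇒ r4c1=5.
Step 21. [r5c3∈{1}] only 1 remains possible at r5c3. So r5c3=1.
Step 22. [r3c2∈{6}] r3c2 is down to just 6. So r3c2=6.
Step 23. [r1c1∈{2}] r1c1 is down to just 2. So r1c1=2.

Answer: 2 1 3 4 6 5 / 6 4 5 3 1 2 / 1 6 2 5 3 4 / 5 3 4 1 2 6 / 4 2 1 6 5 3 / 3 5 6 2 4 1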